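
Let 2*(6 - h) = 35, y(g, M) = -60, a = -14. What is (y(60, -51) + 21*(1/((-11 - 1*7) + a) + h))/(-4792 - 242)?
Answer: 3223/53696 ≈ 0.060023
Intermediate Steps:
h = -23/2 (h = 6 - 1/2*35 = 6 - 35/2 = -23/2 ≈ -11.500)
(y(60, -51) + 21*(1/((-11 - 1*7) + a) + h))/(-4792 - 242) = (-60 + 21*(1/((-11 - 1*7) - 14) - 23/2))/(-4792 - 242) = (-60 + 21*(1/((-11 - 7) - 14) - 23/2))/(-5034) = (-60 + 21*(1/(-18 - 14) - 23/2))*(-1/5034) = (-60 + 21*(1/(-32) - 23/2))*(-1/5034) = (-60 + 21*(-1/32 - 23/2))*(-1/5034) = (-60 + 21*(-369/32))*(-1/5034) = (-60 - 7749/32)*(-1/5034) = -9669/32*(-1/5034) = 3223/53696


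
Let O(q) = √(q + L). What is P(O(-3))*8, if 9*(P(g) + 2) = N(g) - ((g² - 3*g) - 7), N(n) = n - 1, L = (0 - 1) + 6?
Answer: -112/9 + 32*√2/9 ≈ -7.4161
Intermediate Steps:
L = 5 (L = -1 + 6 = 5)
O(q) = √(5 + q) (O(q) = √(q + 5) = √(5 + q))
N(n) = -1 + n
P(g) = -4/3 - g²/9 + 4*g/9 (P(g) = -2 + ((-1 + g) - ((g² - 3*g) - 7))/9 = -2 + ((-1 + g) - (-7 + g² - 3*g))/9 = -2 + ((-1 + g) + (7 - g² + 3*g))/9 = -2 + (6 - g² + 4*g)/9 = -2 + (⅔ - g²/9 + 4*g/9) = -4/3 - g²/9 + 4*g/9)
P(O(-3))*8 = (-4/3 - (√(5 - 3))²/9 + 4*√(5 - 3)/9)*8 = (-4/3 - (√2)²/9 + 4*√2/9)*8 = (-4/3 - ⅑*2 + 4*√2/9)*8 = (-4/3 - 2/9 + 4*√2/9)*8 = (-14/9 + 4*√2/9)*8 = -112/9 + 32*√2/9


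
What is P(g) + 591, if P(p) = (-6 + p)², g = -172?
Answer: 32275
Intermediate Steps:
P(g) + 591 = (-6 - 172)² + 591 = (-178)² + 591 = 31684 + 591 = 32275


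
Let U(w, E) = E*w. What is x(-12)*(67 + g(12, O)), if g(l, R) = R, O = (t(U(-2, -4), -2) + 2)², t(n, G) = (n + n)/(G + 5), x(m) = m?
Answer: -4348/3 ≈ -1449.3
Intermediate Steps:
t(n, G) = 2*n/(5 + G) (t(n, G) = (2*n)/(5 + G) = 2*n/(5 + G))
O = 484/9 (O = (2*(-4*(-2))/(5 - 2) + 2)² = (2*8/3 + 2)² = (2*8*(⅓) + 2)² = (16/3 + 2)² = (22/3)² = 484/9 ≈ 53.778)
x(-12)*(67 + g(12, O)) = -12*(67 + 484/9) = -12*1087/9 = -4348/3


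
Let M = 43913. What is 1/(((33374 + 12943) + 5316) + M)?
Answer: 1/95546 ≈ 1.0466e-5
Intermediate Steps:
1/(((33374 + 12943) + 5316) + M) = 1/(((33374 + 12943) + 5316) + 43913) = 1/((46317 + 5316) + 43913) = 1/(51633 + 43913) = 1/95546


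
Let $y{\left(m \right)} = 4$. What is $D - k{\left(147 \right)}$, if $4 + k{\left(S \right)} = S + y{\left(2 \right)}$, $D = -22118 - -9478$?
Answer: $-12787$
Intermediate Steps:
$D = -12640$ ($D = -22118 + 9478 = -12640$)
$k{\left(S \right)} = S$ ($k{\left(S \right)} = -4 + \left(S + 4\right) = -4 + \left(4 + S\right) = S$)
$D - k{\left(147 \right)} = -12640 - 147 = -12787$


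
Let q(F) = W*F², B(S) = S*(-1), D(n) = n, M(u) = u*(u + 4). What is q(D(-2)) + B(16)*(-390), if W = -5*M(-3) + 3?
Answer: 6312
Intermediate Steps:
M(u) = u*(4 + u)
W = 18 (W = -(-15)*(4 - 3) + 3 = -(-15) + 3 = -5*(-3) + 3 = 15 + 3 = 18)
B(S) = -S
q(F) = 18*F²
q(D(-2)) + B(16)*(-390) = 18*(-2)² - 1*16*(-390) = 18*4 - 16*(-390) = 72 + 6240 = 6312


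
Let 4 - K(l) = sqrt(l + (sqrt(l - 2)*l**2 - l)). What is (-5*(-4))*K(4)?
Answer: 80 - 80*2**(1/4) ≈ -15.137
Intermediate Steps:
K(l) = 4 - sqrt(l**2*sqrt(-2 + l)) (K(l) = 4 - sqrt(l + (sqrt(l - 2)*l**2 - l)) = 4 - sqrt(l + (sqrt(-2 + l)*l**2 - l)) = 4 - sqrt(l + (l**2*sqrt(-2 + l) - l)) = 4 - sqrt(l + (-l + l**2*sqrt(-2 + l))) = 4 - sqrt(l**2*sqrt(-2 + l)))
(-5*(-4))*K(4) = (-5*(-4))*(4 - sqrt(4**2*sqrt(-2 + 4))) = 20*(4 - sqrt(16*sqrt(2))) = 20*(4 - 4*2**(1/4)) = 80 - 80*2**(1/4)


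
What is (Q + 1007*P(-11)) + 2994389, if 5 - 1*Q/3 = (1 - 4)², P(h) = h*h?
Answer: 3116224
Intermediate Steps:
P(h) = h²
Q = -12 (Q = 15 - 3*(1 - 4)² = 15 - 3*(-3)² = 15 - 3*9 = 15 - 27 = -12)
(Q + 1007*P(-11)) + 2994389 = (-12 + 1007*(-11)²) + 2994389 = (-12 + 1007*121) + 2994389 = (-12 + 121847) + 2994389 = 121835 + 2994389 = 3116224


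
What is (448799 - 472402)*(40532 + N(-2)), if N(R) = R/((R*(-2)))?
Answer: -1913329989/2 ≈ -9.5666e+8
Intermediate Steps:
N(R) = -1/2 (N(R) = R/((-2*R)) = R*(-1/(2*R)) = -1/2)
(448799 - 472402)*(40532 + N(-2)) = (448799 - 472402)*(40532 - 1/2) = -23603*81063/2 = -1913329989/2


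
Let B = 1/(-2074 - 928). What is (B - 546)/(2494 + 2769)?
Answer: -1639093/15799526 ≈ -0.10374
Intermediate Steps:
B = -1/3002 (B = 1/(-3002) = -1/3002 ≈ -0.00033311)
(B - 546)/(2494 + 2769) = (-1/3002 - 546)/(2494 + 2769) = -1639093/3002/5263 = -1639093/3002*1/5263 = -1639093/15799526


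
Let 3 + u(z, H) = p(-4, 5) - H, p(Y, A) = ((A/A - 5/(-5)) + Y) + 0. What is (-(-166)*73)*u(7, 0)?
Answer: -60590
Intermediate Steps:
p(Y, A) = 2 + Y (p(Y, A) = ((1 - 5*(-⅕)) + Y) + 0 = ((1 + 1) + Y) + 0 = (2 + Y) + 0 = 2 + Y)
u(z, H) = -5 - H (u(z, H) = -3 + ((2 - 4) - H) = -3 + (-2 - H) = -5 - H)
(-(-166)*73)*u(7, 0) = (-(-166)*73)*(-5 - 1*0) = (-166*(-73))*(-5 + 0) = 12118*(-5) = -60590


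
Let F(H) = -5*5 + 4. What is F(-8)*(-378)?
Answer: 7938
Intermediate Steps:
F(H) = -21 (F(H) = -25 + 4 = -21)
F(-8)*(-378) = -21*(-378) = 7938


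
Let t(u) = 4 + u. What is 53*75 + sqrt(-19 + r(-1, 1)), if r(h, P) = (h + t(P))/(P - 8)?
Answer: 3975 + I*sqrt(959)/7 ≈ 3975.0 + 4.424*I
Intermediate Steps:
r(h, P) = (4 + P + h)/(-8 + P) (r(h, P) = (h + (4 + P))/(P - 8) = (4 + P + h)/(-8 + P))
53*75 + sqrt(-19 + r(-1, 1)) = 53*75 + sqrt(-19 + (4 + 1 - 1)/(-8 + 1)) = 3975 + sqrt(-19 + 4/(-7)) = 3975 + sqrt(-19 - 1/7*4) = 3975 + sqrt(-19 - 4/7) = 3975 + sqrt(-137/7) = 3975 + I*sqrt(959)/7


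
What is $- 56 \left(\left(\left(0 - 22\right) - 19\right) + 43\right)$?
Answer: $-112$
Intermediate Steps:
$- 56 \left(\left(\left(0 - 22\right) - 19\right) + 43\right) = - 56 \left(\left(-22 - 19\right) + 43\right) = - 56 \left(-41 + 43\right) = \left(-56\right) 2 = -112$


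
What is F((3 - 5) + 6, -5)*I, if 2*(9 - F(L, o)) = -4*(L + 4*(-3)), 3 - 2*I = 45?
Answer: 147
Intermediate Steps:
I = -21 (I = 3/2 - ½*45 = 3/2 - 45/2 = -21)
F(L, o) = -15 + 2*L (F(L, o) = 9 - (-2)*(L + 4*(-3)) = 9 - (-2)*(L - 12) = 9 - (-2)*(-12 + L) = 9 - (48 - 4*L)/2 = 9 + (-24 + 2*L) = -15 + 2*L)
F((3 - 5) + 6, -5)*I = (-15 + 2*((3 - 5) + 6))*(-21) = (-15 + 2*(-2 + 6))*(-21) = (-15 + 2*4)*(-21) = (-15 + 8)*(-21) = -7*(-21) = 147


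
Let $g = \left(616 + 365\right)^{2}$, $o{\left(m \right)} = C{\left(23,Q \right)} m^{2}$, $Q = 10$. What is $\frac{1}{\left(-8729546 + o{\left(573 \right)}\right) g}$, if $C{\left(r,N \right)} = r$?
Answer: $- \frac{1}{1133641048419} \approx -8.8211 \cdot 10^{-13}$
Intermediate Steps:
$o{\left(m \right)} = 23 m^{2}$
$g = 962361$ ($g = 981^{2} = 962361$)
$\frac{1}{\left(-8729546 + o{\left(573 \right)}\right) g} = \frac{1}{\left(-8729546 + 23 \cdot 573^{2}\right) 962361} = \frac{1}{-8729546 + 23 \cdot 328329} \cdot \frac{1}{962361} = \frac{1}{-8729546 + 7551567} \cdot \frac{1}{962361} = \frac{1}{-1177979} \cdot \frac{1}{962361} = \left(- \frac{1}{1177979}\right) \frac{1}{962361} = - \frac{1}{1133641048419}$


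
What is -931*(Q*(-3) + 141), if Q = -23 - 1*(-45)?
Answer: -69825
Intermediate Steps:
Q = 22 (Q = -23 + 45 = 22)
-931*(Q*(-3) + 141) = -931*(22*(-3) + 141) = -931*(-66 + 141) = -931*75 = -69825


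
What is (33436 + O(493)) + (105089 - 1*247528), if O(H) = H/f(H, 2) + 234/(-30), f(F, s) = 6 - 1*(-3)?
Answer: -4903021/45 ≈ -1.0896e+5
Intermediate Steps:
f(F, s) = 9 (f(F, s) = 6 + 3 = 9)
O(H) = -39/5 + H/9 (O(H) = H/9 + 234/(-30) = H*(⅑) + 234*(-1/30) = H/9 - 39/5 = -39/5 + H/9)
(33436 + O(493)) + (105089 - 1*247528) = (33436 + (-39/5 + (⅑)*493)) + (105089 - 1*247528) = (33436 + (-39/5 + 493/9)) + (105089 - 247528) = (33436 + 2114/45) - 142439 = 1506734/45 - 142439 = -4903021/45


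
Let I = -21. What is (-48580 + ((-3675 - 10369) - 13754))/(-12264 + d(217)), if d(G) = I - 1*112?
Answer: 76378/12397 ≈ 6.1610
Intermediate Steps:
d(G) = -133 (d(G) = -21 - 1*112 = -21 - 112 = -133)
(-48580 + ((-3675 - 10369) - 13754))/(-12264 + d(217)) = (-48580 + ((-3675 - 10369) - 13754))/(-12264 - 133) = (-48580 + (-14044 - 13754))/(-12397) = (-48580 - 27798)*(-1/12397) = -76378*(-1/12397) = 76378/12397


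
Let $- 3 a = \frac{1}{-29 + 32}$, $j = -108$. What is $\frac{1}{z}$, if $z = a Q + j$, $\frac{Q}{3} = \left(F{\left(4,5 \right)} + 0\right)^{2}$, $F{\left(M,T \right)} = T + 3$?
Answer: $- \frac{3}{388} \approx -0.007732$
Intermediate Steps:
$F{\left(M,T \right)} = 3 + T$
$Q = 192$ ($Q = 3 \left(\left(3 + 5\right) + 0\right)^{2} = 3 \left(8 + 0\right)^{2} = 3 \cdot 8^{2} = 3 \cdot 64 = 192$)
$a = - \frac{1}{9}$ ($a = - \frac{1}{3 \left(-29 + 32\right)} = - \frac{1}{3 \cdot 3} = \left(- \frac{1}{3}\right) \frac{1}{3} = - \frac{1}{9} \approx -0.11111$)
$z = - \frac{388}{3}$ ($z = \left(- \frac{1}{9}\right) 192 - 108 = - \frac{64}{3} - 108 = - \frac{388}{3} \approx -129.33$)
$\frac{1}{z} = \frac{1}{- \frac{388}{3}} = - \frac{3}{388}$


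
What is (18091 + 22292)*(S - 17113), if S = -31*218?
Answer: -963982593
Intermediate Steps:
S = -6758
(18091 + 22292)*(S - 17113) = (18091 + 22292)*(-6758 - 17113) = 40383*(-23871) = -963982593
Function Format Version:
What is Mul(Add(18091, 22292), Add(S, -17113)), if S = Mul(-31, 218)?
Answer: -963982593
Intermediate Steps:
S = -6758
Mul(Add(18091, 22292), Add(S, -17113)) = Mul(Add(18091, 22292), Add(-6758, -17113)) = Mul(40383, -23871) = -963982593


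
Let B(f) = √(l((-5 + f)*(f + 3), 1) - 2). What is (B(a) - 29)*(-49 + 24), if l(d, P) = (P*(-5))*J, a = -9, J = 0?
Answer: 725 - 25*I*√2 ≈ 725.0 - 35.355*I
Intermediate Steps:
l(d, P) = 0 (l(d, P) = (P*(-5))*0 = -5*P*0 = 0)
B(f) = I*√2 (B(f) = √(0 - 2) = √(-2) = I*√2)
(B(a) - 29)*(-49 + 24) = (I*√2 - 29)*(-49 + 24) = (-29 + I*√2)*(-25) = 725 - 25*I*√2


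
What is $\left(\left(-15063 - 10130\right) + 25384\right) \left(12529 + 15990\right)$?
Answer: $5447129$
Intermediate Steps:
$\left(\left(-15063 - 10130\right) + 25384\right) \left(12529 + 15990\right) = \left(\left(-15063 - 10130\right) + 25384\right) 28519 = \left(-25193 + 25384\right) 28519 = 191 \cdot 28519 = 5447129$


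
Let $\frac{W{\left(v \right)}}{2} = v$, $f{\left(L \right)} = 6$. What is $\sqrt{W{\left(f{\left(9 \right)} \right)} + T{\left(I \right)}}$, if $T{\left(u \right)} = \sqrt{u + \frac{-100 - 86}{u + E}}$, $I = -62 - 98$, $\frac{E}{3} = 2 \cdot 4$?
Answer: $\frac{\sqrt{13872 + 34 i \sqrt{183379}}}{34} \approx 3.8338 + 1.6426 i$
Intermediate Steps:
$E = 24$ ($E = 3 \cdot 2 \cdot 4 = 3 \cdot 8 = 24$)
$W{\left(v \right)} = 2 v$
$I = -160$
$T{\left(u \right)} = \sqrt{u - \frac{186}{24 + u}}$ ($T{\left(u \right)} = \sqrt{u + \frac{-100 - 86}{u + 24}} = \sqrt{u - \frac{186}{24 + u}}$)
$\sqrt{W{\left(f{\left(9 \right)} \right)} + T{\left(I \right)}} = \sqrt{2 \cdot 6 + \sqrt{\frac{-186 - 160 \left(24 - 160\right)}{24 - 160}}} = \sqrt{12 + \sqrt{\frac{-186 - -21760}{-136}}} = \sqrt{12 + \sqrt{- \frac{-186 + 21760}{136}}} = \sqrt{12 + \sqrt{\left(- \frac{1}{136}\right) 21574}} = \sqrt{12 + \sqrt{- \frac{10787}{68}}} = \sqrt{12 + \frac{i \sqrt{183379}}{34}}$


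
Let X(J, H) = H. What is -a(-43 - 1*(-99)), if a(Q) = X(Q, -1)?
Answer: 1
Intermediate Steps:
a(Q) = -1
-a(-43 - 1*(-99)) = -1*(-1) = 1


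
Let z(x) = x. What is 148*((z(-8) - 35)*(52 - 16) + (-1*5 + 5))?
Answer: -229104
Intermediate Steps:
148*((z(-8) - 35)*(52 - 16) + (-1*5 + 5)) = 148*((-8 - 35)*(52 - 16) + (-1*5 + 5)) = 148*(-43*36 + (-5 + 5)) = 148*(-1548 + 0) = 148*(-1548) = -229104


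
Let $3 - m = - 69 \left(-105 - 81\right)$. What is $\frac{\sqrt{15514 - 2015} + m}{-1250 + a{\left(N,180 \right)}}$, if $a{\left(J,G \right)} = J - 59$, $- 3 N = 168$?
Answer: $\frac{47}{5} - \frac{\sqrt{13499}}{1365} \approx 9.3149$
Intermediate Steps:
$N = -56$ ($N = \left(- \frac{1}{3}\right) 168 = -56$)
$m = -12831$ ($m = 3 - - 69 \left(-105 - 81\right) = 3 - \left(-69\right) \left(-186\right) = 3 - 12834 = -12831$)
$a{\left(J,G \right)} = -59 + J$ ($a{\left(J,G \right)} = J - 59 = -59 + J$)
$\frac{\sqrt{15514 - 2015} + m}{-1250 + a{\left(N,180 \right)}} = \frac{\sqrt{15514 - 2015} - 12831}{-1250 - 115} = \frac{\sqrt{13499} - 12831}{-1250 - 115} = \frac{-12831 + \sqrt{13499}}{-1365} = \left(-12831 + \sqrt{13499}\right) \left(- \frac{1}{1365}\right) = \frac{47}{5} - \frac{\sqrt{13499}}{1365}$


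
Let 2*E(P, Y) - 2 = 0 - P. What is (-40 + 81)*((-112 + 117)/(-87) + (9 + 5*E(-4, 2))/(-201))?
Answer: -42271/5829 ≈ -7.2518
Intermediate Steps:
E(P, Y) = 1 - P/2 (E(P, Y) = 1 + (0 - P)/2 = 1 + (-P)/2 = 1 - P/2)
(-40 + 81)*((-112 + 117)/(-87) + (9 + 5*E(-4, 2))/(-201)) = (-40 + 81)*((-112 + 117)/(-87) + (9 + 5*(1 - ½*(-4)))/(-201)) = 41*(5*(-1/87) + (9 + 5*(1 + 2))*(-1/201)) = 41*(-5/87 + (9 + 5*3)*(-1/201)) = 41*(-5/87 + (9 + 15)*(-1/201)) = 41*(-5/87 + 24*(-1/201)) = 41*(-5/87 - 8/67) = 41*(-1031/5829) = -42271/5829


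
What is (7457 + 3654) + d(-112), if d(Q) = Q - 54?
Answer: 10945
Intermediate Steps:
d(Q) = -54 + Q
(7457 + 3654) + d(-112) = (7457 + 3654) + (-54 - 112) = 11111 - 166 = 10945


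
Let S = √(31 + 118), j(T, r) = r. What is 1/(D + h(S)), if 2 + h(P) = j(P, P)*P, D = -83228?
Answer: -1/83081 ≈ -1.2036e-5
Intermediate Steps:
S = √149 ≈ 12.207
h(P) = -2 + P² (h(P) = -2 + P*P = -2 + P²)
1/(D + h(S)) = 1/(-83228 + (-2 + (√149)²)) = 1/(-83228 + (-2 + 149)) = 1/(-83228 + 147) = 1/(-83081) = -1/83081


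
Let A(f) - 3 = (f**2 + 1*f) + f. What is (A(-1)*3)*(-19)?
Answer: -114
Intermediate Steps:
A(f) = 3 + f**2 + 2*f (A(f) = 3 + ((f**2 + 1*f) + f) = 3 + ((f**2 + f) + f) = 3 + ((f + f**2) + f) = 3 + (f**2 + 2*f) = 3 + f**2 + 2*f)
(A(-1)*3)*(-19) = ((3 + (-1)**2 + 2*(-1))*3)*(-19) = ((3 + 1 - 2)*3)*(-19) = (2*3)*(-19) = 6*(-19) = -114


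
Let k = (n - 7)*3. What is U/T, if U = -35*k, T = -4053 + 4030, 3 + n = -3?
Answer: -1365/23 ≈ -59.348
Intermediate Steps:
n = -6 (n = -3 - 3 = -6)
T = -23
k = -39 (k = (-6 - 7)*3 = -13*3 = -39)
U = 1365 (U = -35*(-39) = 1365)
U/T = 1365/(-23) = 1365*(-1/23) = -1365/23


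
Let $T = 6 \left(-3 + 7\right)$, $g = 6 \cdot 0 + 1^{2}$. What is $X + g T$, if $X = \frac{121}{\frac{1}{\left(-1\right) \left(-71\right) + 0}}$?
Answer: $8615$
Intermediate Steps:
$g = 1$ ($g = 0 + 1 = 1$)
$T = 24$ ($T = 6 \cdot 4 = 24$)
$X = 8591$ ($X = \frac{121}{\frac{1}{71 + 0}} = \frac{121}{\frac{1}{71}} = 121 \frac{1}{\frac{1}{71}} = 121 \cdot 71 = 8591$)
$X + g T = 8591 + 1 \cdot 24 = 8591 + 24 = 8615$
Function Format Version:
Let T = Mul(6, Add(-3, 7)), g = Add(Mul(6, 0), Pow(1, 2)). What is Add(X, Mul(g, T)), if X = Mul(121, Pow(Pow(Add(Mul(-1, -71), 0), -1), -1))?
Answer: 8615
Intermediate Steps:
g = 1 (g = Add(0, 1) = 1)
T = 24 (T = Mul(6, 4) = 24)
X = 8591 (X = Mul(121, Pow(Pow(Add(71, 0), -1), -1)) = Mul(121, Pow(Pow(71, -1), -1)) = Mul(121, Pow(Rational(1, 71), -1)) = Mul(121, 71) = 8591)
Add(X, Mul(g, T)) = Add(8591, Mul(1, 24)) = Add(8591, 24) = 8615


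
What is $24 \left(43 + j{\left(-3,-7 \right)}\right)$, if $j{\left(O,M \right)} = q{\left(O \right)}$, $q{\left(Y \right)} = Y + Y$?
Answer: $888$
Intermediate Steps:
$q{\left(Y \right)} = 2 Y$
$j{\left(O,M \right)} = 2 O$
$24 \left(43 + j{\left(-3,-7 \right)}\right) = 24 \left(43 + 2 \left(-3\right)\right) = 24 \left(43 - 6\right) = 24 \cdot 37 = 888$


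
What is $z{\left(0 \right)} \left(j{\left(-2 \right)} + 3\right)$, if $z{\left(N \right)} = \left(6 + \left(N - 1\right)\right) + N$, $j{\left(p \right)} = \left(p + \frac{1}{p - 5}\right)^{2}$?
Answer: $\frac{1860}{49} \approx 37.959$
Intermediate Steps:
$j{\left(p \right)} = \left(p + \frac{1}{-5 + p}\right)^{2}$
$z{\left(N \right)} = 5 + 2 N$ ($z{\left(N \right)} = \left(6 + \left(N - 1\right)\right) + N = \left(6 + \left(-1 + N\right)\right) + N = \left(5 + N\right) + N = 5 + 2 N$)
$z{\left(0 \right)} \left(j{\left(-2 \right)} + 3\right) = \left(5 + 2 \cdot 0\right) \left(\frac{\left(1 + \left(-2\right)^{2} - -10\right)^{2}}{\left(-5 - 2\right)^{2}} + 3\right) = \left(5 + 0\right) \left(\frac{\left(1 + 4 + 10\right)^{2}}{49} + 3\right) = 5 \left(\frac{15^{2}}{49} + 3\right) = 5 \left(\frac{1}{49} \cdot 225 + 3\right) = 5 \left(\frac{225}{49} + 3\right) = 5 \cdot \frac{372}{49} = \frac{1860}{49}$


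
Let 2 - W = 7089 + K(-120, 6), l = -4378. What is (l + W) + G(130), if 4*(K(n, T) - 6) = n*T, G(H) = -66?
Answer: -11357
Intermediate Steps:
K(n, T) = 6 + T*n/4 (K(n, T) = 6 + (n*T)/4 = 6 + (T*n)/4 = 6 + T*n/4)
W = -6913 (W = 2 - (7089 + (6 + (1/4)*6*(-120))) = 2 - (7089 + (6 - 180)) = 2 - (7089 - 174) = 2 - 1*6915 = 2 - 6915 = -6913)
(l + W) + G(130) = (-4378 - 6913) - 66 = -11291 - 66 = -11357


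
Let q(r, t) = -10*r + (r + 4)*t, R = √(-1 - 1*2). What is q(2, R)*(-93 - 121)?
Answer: 4280 - 1284*I*√3 ≈ 4280.0 - 2224.0*I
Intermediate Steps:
R = I*√3 (R = √(-1 - 2) = √(-3) = I*√3 ≈ 1.732*I)
q(r, t) = -10*r + t*(4 + r) (q(r, t) = -10*r + (4 + r)*t = -10*r + t*(4 + r))
q(2, R)*(-93 - 121) = (-10*2 + 4*(I*√3) + 2*(I*√3))*(-93 - 121) = (-20 + 4*I*√3 + 2*I*√3)*(-214) = (-20 + 6*I*√3)*(-214) = 4280 - 1284*I*√3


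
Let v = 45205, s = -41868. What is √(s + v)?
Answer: √3337 ≈ 57.767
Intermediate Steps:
√(s + v) = √(-41868 + 45205) = √3337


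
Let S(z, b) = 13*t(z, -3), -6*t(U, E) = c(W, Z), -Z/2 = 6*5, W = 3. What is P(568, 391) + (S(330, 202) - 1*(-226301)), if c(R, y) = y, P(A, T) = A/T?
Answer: 88535089/391 ≈ 2.2643e+5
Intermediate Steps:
Z = -60 (Z = -12*5 = -2*30 = -60)
t(U, E) = 10 (t(U, E) = -⅙*(-60) = 10)
S(z, b) = 130 (S(z, b) = 13*10 = 130)
P(568, 391) + (S(330, 202) - 1*(-226301)) = 568/391 + (130 - 1*(-226301)) = 568*(1/391) + (130 + 226301) = 568/391 + 226431 = 88535089/391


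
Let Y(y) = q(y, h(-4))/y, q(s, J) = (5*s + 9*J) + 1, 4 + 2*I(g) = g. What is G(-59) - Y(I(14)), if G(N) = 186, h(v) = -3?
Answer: 931/5 ≈ 186.20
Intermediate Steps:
I(g) = -2 + g/2
q(s, J) = 1 + 5*s + 9*J
Y(y) = (-26 + 5*y)/y (Y(y) = (1 + 5*y + 9*(-3))/y = (1 + 5*y - 27)/y = (-26 + 5*y)/y)
G(-59) - Y(I(14)) = 186 - (5 - 26/(-2 + (½)*14)) = 186 - (5 - 26/(-2 + 7)) = 186 - (5 - 26/5) = 186 - 1*(-⅕) = 186 + ⅕ = 931/5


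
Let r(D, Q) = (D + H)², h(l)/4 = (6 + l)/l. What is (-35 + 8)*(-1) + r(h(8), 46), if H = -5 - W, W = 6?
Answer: 43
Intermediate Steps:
h(l) = 4*(6 + l)/l (h(l) = 4*((6 + l)/l) = 4*(6 + l)/l)
H = -11 (H = -5 - 1*6 = -5 - 6 = -11)
r(D, Q) = (-11 + D)² (r(D, Q) = (D - 11)² = (-11 + D)²)
(-35 + 8)*(-1) + r(h(8), 46) = (-35 + 8)*(-1) + (-11 + (4 + 24/8))² = -27*(-1) + (-11 + (4 + 24*(⅛)))² = 27 + (-11 + (4 + 3))² = 27 + (-11 + 7)² = 27 + (-4)² = 27 + 16 = 43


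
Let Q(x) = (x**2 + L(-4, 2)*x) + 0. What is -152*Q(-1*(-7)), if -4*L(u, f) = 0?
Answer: -7448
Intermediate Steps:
L(u, f) = 0 (L(u, f) = -1/4*0 = 0)
Q(x) = x**2 (Q(x) = (x**2 + 0*x) + 0 = (x**2 + 0) + 0 = x**2 + 0 = x**2)
-152*Q(-1*(-7)) = -152*(-1*(-7))**2 = -152*7**2 = -152*49 = -7448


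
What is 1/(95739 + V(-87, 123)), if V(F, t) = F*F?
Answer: 1/103308 ≈ 9.6798e-6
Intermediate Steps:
V(F, t) = F²
1/(95739 + V(-87, 123)) = 1/(95739 + (-87)²) = 1/(95739 + 7569) = 1/103308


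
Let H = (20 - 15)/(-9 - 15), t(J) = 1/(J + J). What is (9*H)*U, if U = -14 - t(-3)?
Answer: 415/16 ≈ 25.938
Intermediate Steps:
t(J) = 1/(2*J)
H = -5/24 (H = 5/(-24) = 5*(-1/24) = -5/24 ≈ -0.20833)
U = -83/6 (U = -14 - 1/(2*(-3)) = -14 - (-1)/(2*3) = -14 - 1*(-⅙) = -14 + ⅙ = -83/6 ≈ -13.833)
(9*H)*U = (9*(-5/24))*(-83/6) = -15/8*(-83/6) = 415/16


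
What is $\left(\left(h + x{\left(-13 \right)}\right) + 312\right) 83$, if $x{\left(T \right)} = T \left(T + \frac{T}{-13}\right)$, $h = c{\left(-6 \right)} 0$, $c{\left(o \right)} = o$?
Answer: $38844$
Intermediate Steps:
$h = 0$ ($h = \left(-6\right) 0 = 0$)
$x{\left(T \right)} = \frac{12 T^{2}}{13}$ ($x{\left(T \right)} = T \left(T + T \left(- \frac{1}{13}\right)\right) = T \left(T - \frac{T}{13}\right) = T \frac{12 T}{13} = \frac{12 T^{2}}{13}$)
$\left(\left(h + x{\left(-13 \right)}\right) + 312\right) 83 = \left(\left(0 + \frac{12 \left(-13\right)^{2}}{13}\right) + 312\right) 83 = \left(\left(0 + \frac{12}{13} \cdot 169\right) + 312\right) 83 = \left(\left(0 + 156\right) + 312\right) 83 = \left(156 + 312\right) 83 = 468 \cdot 83 = 38844$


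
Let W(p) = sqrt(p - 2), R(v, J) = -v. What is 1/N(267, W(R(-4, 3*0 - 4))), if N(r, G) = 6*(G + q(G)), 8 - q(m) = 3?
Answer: 5/138 - sqrt(2)/138 ≈ 0.025984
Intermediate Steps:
q(m) = 5 (q(m) = 8 - 1*3 = 8 - 3 = 5)
W(p) = sqrt(-2 + p)
N(r, G) = 30 + 6*G (N(r, G) = 6*(G + 5) = 6*(5 + G) = 30 + 6*G)
1/N(267, W(R(-4, 3*0 - 4))) = 1/(30 + 6*sqrt(-2 - 1*(-4))) = 1/(30 + 6*sqrt(-2 + 4)) = 1/(30 + 6*sqrt(2))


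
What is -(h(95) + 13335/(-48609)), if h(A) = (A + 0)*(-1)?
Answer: 1543730/16203 ≈ 95.274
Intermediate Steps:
h(A) = -A (h(A) = A*(-1) = -A)
-(h(95) + 13335/(-48609)) = -(-1*95 + 13335/(-48609)) = -(-95 + 13335*(-1/48609)) = -(-95 - 4445/16203) = -1*(-1543730/16203) = 1543730/16203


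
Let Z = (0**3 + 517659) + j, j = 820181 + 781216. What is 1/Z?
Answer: 1/2119056 ≈ 4.7191e-7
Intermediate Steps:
j = 1601397
Z = 2119056 (Z = (0**3 + 517659) + 1601397 = (0 + 517659) + 1601397 = 517659 + 1601397 = 2119056)
1/Z = 1/2119056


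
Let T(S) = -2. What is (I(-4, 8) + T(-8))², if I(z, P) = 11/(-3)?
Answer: 289/9 ≈ 32.111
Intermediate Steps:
I(z, P) = -11/3 (I(z, P) = 11*(-⅓) = -11/3)
(I(-4, 8) + T(-8))² = (-11/3 - 2)² = (-17/3)² = 289/9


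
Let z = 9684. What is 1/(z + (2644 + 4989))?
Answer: 1/17317 ≈ 5.7747e-5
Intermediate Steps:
1/(z + (2644 + 4989)) = 1/(9684 + (2644 + 4989)) = 1/(9684 + 7633) = 1/17317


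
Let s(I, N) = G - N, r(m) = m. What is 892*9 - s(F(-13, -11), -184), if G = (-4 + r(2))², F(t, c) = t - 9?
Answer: 7840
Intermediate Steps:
F(t, c) = -9 + t
G = 4 (G = (-4 + 2)² = (-2)² = 4)
s(I, N) = 4 - N
892*9 - s(F(-13, -11), -184) = 892*9 - (4 - 1*(-184)) = 8028 - (4 + 184) = 8028 - 1*188 = 8028 - 188 = 7840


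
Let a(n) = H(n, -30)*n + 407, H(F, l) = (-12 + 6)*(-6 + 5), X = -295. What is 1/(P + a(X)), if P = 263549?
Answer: 1/262186 ≈ 3.8141e-6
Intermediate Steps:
H(F, l) = 6 (H(F, l) = -6*(-1) = 6)
a(n) = 407 + 6*n (a(n) = 6*n + 407 = 407 + 6*n)
1/(P + a(X)) = 1/(263549 + (407 + 6*(-295))) = 1/(263549 + (407 - 1770)) = 1/(263549 - 1363) = 1/262186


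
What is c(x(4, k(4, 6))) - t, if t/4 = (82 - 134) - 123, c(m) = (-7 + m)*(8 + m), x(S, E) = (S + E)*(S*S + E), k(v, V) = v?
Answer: 26404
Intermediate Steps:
x(S, E) = (E + S)*(E + S²) (x(S, E) = (E + S)*(S² + E) = (E + S)*(E + S²))
t = -700 (t = 4*((82 - 134) - 123) = 4*(-52 - 123) = 4*(-175) = -700)
c(x(4, k(4, 6))) - t = (-56 + (4² + 4³ + 4*4 + 4*4²) + (4² + 4³ + 4*4 + 4*4²)²) - 1*(-700) = (-56 + (16 + 64 + 16 + 4*16) + (16 + 64 + 16 + 4*16)²) + 700 = (-56 + (16 + 64 + 16 + 64) + (16 + 64 + 16 + 64)²) + 700 = (-56 + 160 + 160²) + 700 = (-56 + 160 + 25600) + 700 = 25704 + 700 = 26404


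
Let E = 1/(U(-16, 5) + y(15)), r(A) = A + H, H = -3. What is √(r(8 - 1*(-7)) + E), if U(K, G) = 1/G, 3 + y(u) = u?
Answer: √44957/61 ≈ 3.4759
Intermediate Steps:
y(u) = -3 + u
r(A) = -3 + A (r(A) = A - 3 = -3 + A)
E = 5/61 (E = 1/(1/5 + (-3 + 15)) = 1/(⅕ + 12) = 1/(61/5) = 5/61 ≈ 0.081967)
√(r(8 - 1*(-7)) + E) = √((-3 + (8 - 1*(-7))) + 5/61) = √((-3 + (8 + 7)) + 5/61) = √((-3 + 15) + 5/61) = √(12 + 5/61) = √(737/61) = √44957/61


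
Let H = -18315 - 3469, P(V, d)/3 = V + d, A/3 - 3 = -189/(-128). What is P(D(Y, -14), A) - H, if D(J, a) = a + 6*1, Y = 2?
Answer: 2790437/128 ≈ 21800.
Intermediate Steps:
A = 1719/128 (A = 9 + 3*(-189/(-128)) = 9 + 3*(-189*(-1/128)) = 9 + 3*(189/128) = 9 + 567/128 = 1719/128 ≈ 13.430)
D(J, a) = 6 + a (D(J, a) = a + 6 = 6 + a)
P(V, d) = 3*V + 3*d (P(V, d) = 3*(V + d) = 3*V + 3*d)
H = -21784
P(D(Y, -14), A) - H = (3*(6 - 14) + 3*(1719/128)) - 1*(-21784) = (3*(-8) + 5157/128) + 21784 = (-24 + 5157/128) + 21784 = 2085/128 + 21784 = 2790437/128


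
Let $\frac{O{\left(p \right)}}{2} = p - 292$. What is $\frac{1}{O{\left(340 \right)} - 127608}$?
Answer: $- \frac{1}{127512} \approx -7.8424 \cdot 10^{-6}$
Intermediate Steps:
$O{\left(p \right)} = -584 + 2 p$ ($O{\left(p \right)} = 2 \left(p - 292\right) = 2 \left(-292 + p\right) = -584 + 2 p$)
$\frac{1}{O{\left(340 \right)} - 127608} = \frac{1}{\left(-584 + 2 \cdot 340\right) - 127608} = \frac{1}{\left(-584 + 680\right) - 127608} = \frac{1}{96 - 127608} = \frac{1}{-127512} = - \frac{1}{127512}$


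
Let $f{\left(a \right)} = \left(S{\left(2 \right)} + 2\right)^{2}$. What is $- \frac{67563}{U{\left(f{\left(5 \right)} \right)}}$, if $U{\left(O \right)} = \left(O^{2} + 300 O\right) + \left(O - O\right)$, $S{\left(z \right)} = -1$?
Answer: $- \frac{67563}{301} \approx -224.46$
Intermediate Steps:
$f{\left(a \right)} = 1$ ($f{\left(a \right)} = \left(-1 + 2\right)^{2} = 1^{2} = 1$)
$U{\left(O \right)} = O^{2} + 300 O$ ($U{\left(O \right)} = \left(O^{2} + 300 O\right) + 0 = O^{2} + 300 O$)
$- \frac{67563}{U{\left(f{\left(5 \right)} \right)}} = - \frac{67563}{1 \left(300 + 1\right)} = - \frac{67563}{1 \cdot 301} = - \frac{67563}{301}$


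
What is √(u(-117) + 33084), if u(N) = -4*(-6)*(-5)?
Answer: 2*√8241 ≈ 181.56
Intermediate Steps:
u(N) = -120 (u(N) = 24*(-5) = -120)
√(u(-117) + 33084) = √(-120 + 33084) = √32964 = 2*√8241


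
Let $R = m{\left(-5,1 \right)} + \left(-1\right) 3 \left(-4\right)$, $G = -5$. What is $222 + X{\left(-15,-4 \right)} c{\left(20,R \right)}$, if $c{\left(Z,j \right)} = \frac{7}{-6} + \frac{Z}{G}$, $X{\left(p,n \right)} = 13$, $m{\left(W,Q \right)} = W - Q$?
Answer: $\frac{929}{6} \approx 154.83$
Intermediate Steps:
$R = 6$ ($R = \left(-5 - 1\right) + \left(-1\right) 3 \left(-4\right) = \left(-5 - 1\right) - -12 = -6 + 12 = 6$)
$c{\left(Z,j \right)} = - \frac{7}{6} - \frac{Z}{5}$ ($c{\left(Z,j \right)} = \frac{7}{-6} + \frac{Z}{-5} = 7 \left(- \frac{1}{6}\right) + Z \left(- \frac{1}{5}\right) = - \frac{7}{6} - \frac{Z}{5}$)
$222 + X{\left(-15,-4 \right)} c{\left(20,R \right)} = 222 + 13 \left(- \frac{7}{6} - 4\right) = 222 + 13 \left(- \frac{31}{6}\right) = 222 - \frac{403}{6} = \frac{929}{6}$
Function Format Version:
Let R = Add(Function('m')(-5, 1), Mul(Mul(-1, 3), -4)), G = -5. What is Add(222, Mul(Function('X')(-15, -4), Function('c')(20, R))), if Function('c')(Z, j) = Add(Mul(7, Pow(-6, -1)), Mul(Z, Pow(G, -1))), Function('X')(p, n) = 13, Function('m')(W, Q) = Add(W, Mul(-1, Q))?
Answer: Rational(929, 6) ≈ 154.83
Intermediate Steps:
R = 6 (R = Add(Add(-5, Mul(-1, 1)), Mul(Mul(-1, 3), -4)) = Add(Add(-5, -1), Mul(-3, -4)) = Add(-6, 12) = 6)
Function('c')(Z, j) = Add(Rational(-7, 6), Mul(Rational(-1, 5), Z)) (Function('c')(Z, j) = Add(Mul(7, Pow(-6, -1)), Mul(Z, Pow(-5, -1))) = Add(Mul(7, Rational(-1, 6)), Mul(Z, Rational(-1, 5))) = Add(Rational(-7, 6), Mul(Rational(-1, 5), Z)))
Add(222, Mul(Function('X')(-15, -4), Function('c')(20, R))) = Add(222, Mul(13, Add(Rational(-7, 6), Mul(Rational(-1, 5), 20)))) = Add(222, Mul(13, Add(Rational(-7, 6), -4))) = Add(222, Mul(13, Rational(-31, 6))) = Add(222, Rational(-403, 6)) = Rational(929, 6)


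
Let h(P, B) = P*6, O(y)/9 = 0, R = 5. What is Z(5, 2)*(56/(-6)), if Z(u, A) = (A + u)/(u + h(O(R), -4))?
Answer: -196/15 ≈ -13.067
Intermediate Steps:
O(y) = 0 (O(y) = 9*0 = 0)
h(P, B) = 6*P
Z(u, A) = (A + u)/u (Z(u, A) = (A + u)/(u + 6*0) = (A + u)/(u + 0) = (A + u)/u)
Z(5, 2)*(56/(-6)) = ((2 + 5)/5)*(56/(-6)) = ((⅕)*7)*(56*(-⅙)) = (7/5)*(-28/3) = -196/15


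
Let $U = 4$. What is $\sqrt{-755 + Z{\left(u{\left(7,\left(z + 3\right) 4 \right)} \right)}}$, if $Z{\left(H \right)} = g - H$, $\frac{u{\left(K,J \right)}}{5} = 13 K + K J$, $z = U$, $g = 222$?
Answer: $4 i \sqrt{123} \approx 44.362 i$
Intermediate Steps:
$z = 4$
$u{\left(K,J \right)} = 65 K + 5 J K$ ($u{\left(K,J \right)} = 5 \left(13 K + K J\right) = 5 \left(13 K + J K\right) = 65 K + 5 J K$)
$Z{\left(H \right)} = 222 - H$
$\sqrt{-755 + Z{\left(u{\left(7,\left(z + 3\right) 4 \right)} \right)}} = \sqrt{-755 + \left(222 - 5 \cdot 7 \left(13 + \left(4 + 3\right) 4\right)\right)} = \sqrt{-755 + \left(222 - 5 \cdot 7 \left(13 + 7 \cdot 4\right)\right)} = \sqrt{-755 + \left(222 - 5 \cdot 7 \left(13 + 28\right)\right)} = \sqrt{-755 + \left(222 - 5 \cdot 7 \cdot 41\right)} = \sqrt{-755 + \left(222 - 1435\right)} = \sqrt{-755 - 1213} = \sqrt{-1968} = 4 i \sqrt{123}$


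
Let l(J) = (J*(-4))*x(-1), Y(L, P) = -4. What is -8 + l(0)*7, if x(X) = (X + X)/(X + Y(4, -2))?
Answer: -8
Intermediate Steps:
x(X) = 2*X/(-4 + X) (x(X) = (X + X)/(X - 4) = (2*X)/(-4 + X) = 2*X/(-4 + X))
l(J) = -8*J/5 (l(J) = (J*(-4))*(2*(-1)/(-4 - 1)) = (-4*J)*(2*(-1)/(-5)) = (-4*J)*(2*(-1)*(-⅕)) = -4*J*(⅖) = -8*J/5)
-8 + l(0)*7 = -8 - 8/5*0*7 = -8 + 0*7 = -8 + 0 = -8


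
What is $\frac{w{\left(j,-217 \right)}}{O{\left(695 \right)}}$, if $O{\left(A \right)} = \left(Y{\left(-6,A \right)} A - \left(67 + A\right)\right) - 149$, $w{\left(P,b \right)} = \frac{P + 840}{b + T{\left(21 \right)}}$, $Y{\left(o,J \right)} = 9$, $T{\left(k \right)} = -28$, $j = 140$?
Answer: $- \frac{1}{1336} \approx -0.0007485$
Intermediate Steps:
$w{\left(P,b \right)} = \frac{840 + P}{-28 + b}$ ($w{\left(P,b \right)} = \frac{P + 840}{b - 28} = \frac{840 + P}{-28 + b}$)
$O{\left(A \right)} = -216 + 8 A$ ($O{\left(A \right)} = \left(9 A - \left(67 + A\right)\right) - 149 = \left(-67 + 8 A\right) - 149 = -216 + 8 A$)
$\frac{w{\left(j,-217 \right)}}{O{\left(695 \right)}} = \frac{\frac{1}{-28 - 217} \left(840 + 140\right)}{-216 + 8 \cdot 695} = \frac{\frac{1}{-245} \cdot 980}{-216 + 5560} = \frac{\left(- \frac{1}{245}\right) 980}{5344} = \left(-4\right) \frac{1}{5344} = - \frac{1}{1336}$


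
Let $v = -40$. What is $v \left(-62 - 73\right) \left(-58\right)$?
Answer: $-313200$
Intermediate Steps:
$v \left(-62 - 73\right) \left(-58\right) = - 40 \left(-62 - 73\right) \left(-58\right) = \left(-40\right) \left(-135\right) \left(-58\right) = 5400 \left(-58\right) = -313200$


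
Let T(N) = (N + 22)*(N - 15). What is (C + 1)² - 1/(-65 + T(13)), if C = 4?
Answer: 3376/135 ≈ 25.007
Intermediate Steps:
T(N) = (-15 + N)*(22 + N) (T(N) = (22 + N)*(-15 + N) = (-15 + N)*(22 + N))
(C + 1)² - 1/(-65 + T(13)) = (4 + 1)² - 1/(-65 + (-330 + 13² + 7*13)) = 5² - 1/(-65 + (-330 + 169 + 91)) = 25 - 1/(-65 - 70) = 25 - 1/(-135) = 25 - 1*(-1/135) = 25 + 1/135 = 3376/135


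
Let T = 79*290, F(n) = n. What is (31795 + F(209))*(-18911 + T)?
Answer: 127983996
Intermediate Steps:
T = 22910
(31795 + F(209))*(-18911 + T) = (31795 + 209)*(-18911 + 22910) = 32004*3999 = 127983996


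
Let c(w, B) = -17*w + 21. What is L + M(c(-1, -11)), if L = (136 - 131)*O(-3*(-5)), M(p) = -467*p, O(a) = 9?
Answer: -17701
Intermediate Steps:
c(w, B) = 21 - 17*w
L = 45 (L = (136 - 131)*9 = 5*9 = 45)
L + M(c(-1, -11)) = 45 - 467*(21 - 17*(-1)) = 45 - 467*(21 + 17) = 45 - 467*38 = 45 - 17746 = -17701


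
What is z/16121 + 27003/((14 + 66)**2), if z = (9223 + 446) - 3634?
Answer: 473939363/103174400 ≈ 4.5936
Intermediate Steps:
z = 6035 (z = 9669 - 3634 = 6035)
z/16121 + 27003/((14 + 66)**2) = 6035/16121 + 27003/((14 + 66)**2) = 6035*(1/16121) + 27003/(80**2) = 6035/16121 + 27003/6400 = 473939363/103174400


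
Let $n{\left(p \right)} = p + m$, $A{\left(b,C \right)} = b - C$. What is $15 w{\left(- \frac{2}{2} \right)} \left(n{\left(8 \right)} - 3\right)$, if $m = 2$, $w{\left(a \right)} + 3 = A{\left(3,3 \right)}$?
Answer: $-315$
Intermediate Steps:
$w{\left(a \right)} = -3$ ($w{\left(a \right)} = -3 + \left(3 - 3\right) = -3 + 0 = -3$)
$n{\left(p \right)} = 2 + p$ ($n{\left(p \right)} = p + 2 = 2 + p$)
$15 w{\left(- \frac{2}{2} \right)} \left(n{\left(8 \right)} - 3\right) = 15 \left(-3\right) \left(\left(2 + 8\right) - 3\right) = - 45 \left(10 - 3\right) = \left(-45\right) 7 = -315$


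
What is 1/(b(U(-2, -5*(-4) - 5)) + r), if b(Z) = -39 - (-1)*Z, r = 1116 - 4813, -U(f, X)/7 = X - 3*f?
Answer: -1/3883 ≈ -0.00025753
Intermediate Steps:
U(f, X) = -7*X + 21*f (U(f, X) = -7*(X - 3*f) = -7*X + 21*f)
r = -3697
b(Z) = -39 + Z
1/(b(U(-2, -5*(-4) - 5)) + r) = 1/((-39 + (-7*(-5*(-4) - 5) + 21*(-2))) - 3697) = 1/((-39 + (-7*(20 - 5) - 42)) - 3697) = 1/((-39 + (-7*15 - 42)) - 3697) = 1/((-39 + (-105 - 42)) - 3697) = 1/((-39 - 147) - 3697) = 1/(-186 - 3697) = 1/(-3883) = -1/3883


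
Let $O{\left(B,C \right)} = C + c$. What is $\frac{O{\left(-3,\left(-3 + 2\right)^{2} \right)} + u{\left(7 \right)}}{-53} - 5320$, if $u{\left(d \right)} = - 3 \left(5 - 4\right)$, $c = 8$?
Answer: $- \frac{281966}{53} \approx -5320.1$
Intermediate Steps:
$u{\left(d \right)} = -3$ ($u{\left(d \right)} = \left(-3\right) 1 = -3$)
$O{\left(B,C \right)} = 8 + C$ ($O{\left(B,C \right)} = C + 8 = 8 + C$)
$\frac{O{\left(-3,\left(-3 + 2\right)^{2} \right)} + u{\left(7 \right)}}{-53} - 5320 = \frac{\left(8 + \left(-3 + 2\right)^{2}\right) - 3}{-53} - 5320 = \left(\left(8 + \left(-1\right)^{2}\right) - 3\right) \left(- \frac{1}{53}\right) - 5320 = \left(\left(8 + 1\right) - 3\right) \left(- \frac{1}{53}\right) - 5320 = \left(9 - 3\right) \left(- \frac{1}{53}\right) - 5320 = 6 \left(- \frac{1}{53}\right) - 5320 = - \frac{6}{53} - 5320 = - \frac{281966}{53}$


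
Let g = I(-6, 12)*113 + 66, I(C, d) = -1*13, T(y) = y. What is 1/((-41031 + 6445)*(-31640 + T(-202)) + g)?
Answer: 1/1101286009 ≈ 9.0803e-10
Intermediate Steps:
I(C, d) = -13
g = -1403 (g = -13*113 + 66 = -1469 + 66 = -1403)
1/((-41031 + 6445)*(-31640 + T(-202)) + g) = 1/((-41031 + 6445)*(-31640 - 202) - 1403) = 1/(-34586*(-31842) - 1403) = 1/(1101287412 - 1403) = 1/1101286009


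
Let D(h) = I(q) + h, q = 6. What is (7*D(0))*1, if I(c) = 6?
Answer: 42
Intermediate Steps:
D(h) = 6 + h
(7*D(0))*1 = (7*(6 + 0))*1 = (7*6)*1 = 42*1 = 42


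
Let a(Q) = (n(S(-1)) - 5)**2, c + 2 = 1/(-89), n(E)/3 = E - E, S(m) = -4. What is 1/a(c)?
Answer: 1/25 ≈ 0.040000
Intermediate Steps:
n(E) = 0 (n(E) = 3*(E - E) = 3*0 = 0)
c = -179/89 (c = -2 + 1/(-89) = -2 - 1/89 = -179/89 ≈ -2.0112)
a(Q) = 25 (a(Q) = (0 - 5)**2 = (-5)**2 = 25)
1/a(c) = 1/25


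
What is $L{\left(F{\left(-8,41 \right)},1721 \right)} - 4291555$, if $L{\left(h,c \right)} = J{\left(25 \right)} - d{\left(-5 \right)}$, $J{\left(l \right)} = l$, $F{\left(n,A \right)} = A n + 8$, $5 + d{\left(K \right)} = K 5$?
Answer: $-4291500$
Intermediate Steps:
$d{\left(K \right)} = -5 + 5 K$ ($d{\left(K \right)} = -5 + K 5 = -5 + 5 K$)
$F{\left(n,A \right)} = 8 + A n$
$L{\left(h,c \right)} = 55$ ($L{\left(h,c \right)} = 25 - \left(-5 + 5 \left(-5\right)\right) = 25 - \left(-5 - 25\right) = 25 - -30 = 25 + 30 = 55$)
$L{\left(F{\left(-8,41 \right)},1721 \right)} - 4291555 = 55 - 4291555 = -4291500$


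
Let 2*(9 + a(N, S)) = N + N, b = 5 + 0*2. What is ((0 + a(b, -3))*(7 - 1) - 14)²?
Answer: 1444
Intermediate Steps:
b = 5 (b = 5 + 0 = 5)
a(N, S) = -9 + N (a(N, S) = -9 + (N + N)/2 = -9 + (2*N)/2 = -9 + N)
((0 + a(b, -3))*(7 - 1) - 14)² = ((0 + (-9 + 5))*(7 - 1) - 14)² = ((0 - 4)*6 - 14)² = (-4*6 - 14)² = (-24 - 14)² = (-38)² = 1444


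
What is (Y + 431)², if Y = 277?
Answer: 501264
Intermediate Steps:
(Y + 431)² = (277 + 431)² = 708² = 501264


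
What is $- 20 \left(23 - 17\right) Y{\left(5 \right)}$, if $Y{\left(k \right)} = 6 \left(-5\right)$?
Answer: $3600$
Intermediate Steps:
$Y{\left(k \right)} = -30$
$- 20 \left(23 - 17\right) Y{\left(5 \right)} = - 20 \left(23 - 17\right) \left(-30\right) = \left(-20\right) 6 \left(-30\right) = \left(-120\right) \left(-30\right) = 3600$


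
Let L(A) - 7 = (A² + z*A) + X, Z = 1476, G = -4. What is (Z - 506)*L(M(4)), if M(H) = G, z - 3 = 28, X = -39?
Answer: -135800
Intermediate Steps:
z = 31 (z = 3 + 28 = 31)
M(H) = -4
L(A) = -32 + A² + 31*A (L(A) = 7 + ((A² + 31*A) - 39) = 7 + (-39 + A² + 31*A) = -32 + A² + 31*A)
(Z - 506)*L(M(4)) = (1476 - 506)*(-32 + (-4)² + 31*(-4)) = 970*(-32 + 16 - 124) = 970*(-140) = -135800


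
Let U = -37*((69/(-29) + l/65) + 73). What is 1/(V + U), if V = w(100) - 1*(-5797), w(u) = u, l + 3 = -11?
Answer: 1885/6205427 ≈ 0.00030377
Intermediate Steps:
l = -14 (l = -3 - 11 = -14)
V = 5897 (V = 100 - 1*(-5797) = 100 + 5797 = 5897)
U = -4910418/1885 (U = -37*((69/(-29) - 14/65) + 73) = -37*((69*(-1/29) - 14*1/65) + 73) = -37*((-69/29 - 14/65) + 73) = -37*(-4891/1885 + 73) = -37*132714/1885 = -4910418/1885 ≈ -2605.0)
1/(V + U) = 1/(5897 - 4910418/1885) = 1/(6205427/1885) = 1885/6205427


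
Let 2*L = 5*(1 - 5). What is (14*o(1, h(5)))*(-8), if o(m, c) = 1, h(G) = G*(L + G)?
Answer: -112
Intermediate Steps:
L = -10 (L = (5*(1 - 5))/2 = (5*(-4))/2 = (½)*(-20) = -10)
h(G) = G*(-10 + G)
(14*o(1, h(5)))*(-8) = (14*1)*(-8) = 14*(-8) = -112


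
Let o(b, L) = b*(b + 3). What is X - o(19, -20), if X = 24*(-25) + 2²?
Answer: -1014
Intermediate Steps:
o(b, L) = b*(3 + b)
X = -596 (X = -600 + 4 = -596)
X - o(19, -20) = -596 - 19*(3 + 19) = -596 - 19*22 = -596 - 1*418 = -596 - 418 = -1014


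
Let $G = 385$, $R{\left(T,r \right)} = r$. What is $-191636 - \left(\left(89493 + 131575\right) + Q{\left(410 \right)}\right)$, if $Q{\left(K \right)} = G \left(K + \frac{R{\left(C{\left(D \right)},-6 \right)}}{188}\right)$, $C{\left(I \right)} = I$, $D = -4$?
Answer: $- \frac{53630921}{94} \approx -5.7054 \cdot 10^{5}$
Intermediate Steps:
$Q{\left(K \right)} = - \frac{1155}{94} + 385 K$ ($Q{\left(K \right)} = 385 \left(K - \frac{6}{188}\right) = 385 \left(K - \frac{3}{94}\right) = 385 \left(- \frac{3}{94} + K\right) = - \frac{1155}{94} + 385 K$)
$-191636 - \left(\left(89493 + 131575\right) + Q{\left(410 \right)}\right) = -191636 - \left(\left(89493 + 131575\right) + \left(- \frac{1155}{94} + 385 \cdot 410\right)\right) = -191636 - \left(221068 + \left(- \frac{1155}{94} + 157850\right)\right) = -191636 - \left(221068 + \frac{14836745}{94}\right) = -191636 - \frac{35617137}{94} = - \frac{53630921}{94}$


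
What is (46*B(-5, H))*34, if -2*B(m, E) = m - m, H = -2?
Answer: 0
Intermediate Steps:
B(m, E) = 0 (B(m, E) = -(m - m)/2 = -1/2*0 = 0)
(46*B(-5, H))*34 = (46*0)*34 = 0*34 = 0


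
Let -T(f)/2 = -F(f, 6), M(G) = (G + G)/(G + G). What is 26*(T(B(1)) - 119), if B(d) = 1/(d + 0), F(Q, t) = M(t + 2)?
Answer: -3042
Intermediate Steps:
M(G) = 1 (M(G) = (2*G)/((2*G)) = (2*G)*(1/(2*G)) = 1)
F(Q, t) = 1
B(d) = 1/d
T(f) = 2 (T(f) = -(-2) = -2*(-1) = 2)
26*(T(B(1)) - 119) = 26*(2 - 119) = 26*(-117) = -3042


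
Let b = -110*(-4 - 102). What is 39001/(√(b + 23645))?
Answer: 39001*√35305/35305 ≈ 207.57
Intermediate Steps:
b = 11660 (b = -110*(-106) = 11660)
39001/(√(b + 23645)) = 39001/(√(11660 + 23645)) = 39001/(√35305) = 39001*(√35305/35305) = 39001*√35305/35305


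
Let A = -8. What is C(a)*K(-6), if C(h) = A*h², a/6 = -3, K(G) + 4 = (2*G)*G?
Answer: -176256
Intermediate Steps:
K(G) = -4 + 2*G² (K(G) = -4 + (2*G)*G = -4 + 2*G²)
a = -18 (a = 6*(-3) = -18)
C(h) = -8*h²
C(a)*K(-6) = (-8*(-18)²)*(-4 + 2*(-6)²) = (-8*324)*(-4 + 2*36) = -2592*(-4 + 72) = -2592*68 = -176256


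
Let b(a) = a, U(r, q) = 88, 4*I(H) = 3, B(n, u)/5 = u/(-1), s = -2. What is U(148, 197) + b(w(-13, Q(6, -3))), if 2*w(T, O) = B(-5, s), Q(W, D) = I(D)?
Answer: 93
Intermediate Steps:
B(n, u) = -5*u (B(n, u) = 5*(u/(-1)) = 5*(u*(-1)) = 5*(-u) = -5*u)
I(H) = ¾ (I(H) = (¼)*3 = ¾)
Q(W, D) = ¾
w(T, O) = 5 (w(T, O) = (-5*(-2))/2 = (½)*10 = 5)
U(148, 197) + b(w(-13, Q(6, -3))) = 88 + 5 = 93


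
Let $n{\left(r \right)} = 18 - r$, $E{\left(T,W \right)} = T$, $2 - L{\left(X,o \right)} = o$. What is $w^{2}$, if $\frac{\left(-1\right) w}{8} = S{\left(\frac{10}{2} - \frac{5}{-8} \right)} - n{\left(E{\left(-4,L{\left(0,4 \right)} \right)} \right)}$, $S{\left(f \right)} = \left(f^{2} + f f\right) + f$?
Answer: $\frac{2253001}{16} \approx 1.4081 \cdot 10^{5}$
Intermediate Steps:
$L{\left(X,o \right)} = 2 - o$
$S{\left(f \right)} = f + 2 f^{2}$ ($S{\left(f \right)} = \left(f^{2} + f^{2}\right) + f = 2 f^{2} + f = f + 2 f^{2}$)
$w = - \frac{1501}{4}$ ($w = - 8 \left(\left(\frac{10}{2} - \frac{5}{-8}\right) \left(1 + 2 \left(\frac{10}{2} - \frac{5}{-8}\right)\right) - \left(18 - -4\right)\right) = - 8 \left(\left(10 \cdot \frac{1}{2} - - \frac{5}{8}\right) \left(1 + 2 \left(10 \cdot \frac{1}{2} - - \frac{5}{8}\right)\right) - \left(18 + 4\right)\right) = - 8 \left(\left(5 + \frac{5}{8}\right) \left(1 + 2 \left(5 + \frac{5}{8}\right)\right) - 22\right) = - 8 \left(\frac{45 \left(1 + 2 \cdot \frac{45}{8}\right)}{8} - 22\right) = - 8 \left(\frac{45 \left(1 + \frac{45}{4}\right)}{8} - 22\right) = - 8 \left(\frac{45}{8} \cdot \frac{49}{4} - 22\right) = - 8 \left(\frac{2205}{32} - 22\right) = \left(-8\right) \frac{1501}{32} = - \frac{1501}{4} \approx -375.25$)
$w^{2} = \left(- \frac{1501}{4}\right)^{2} = \frac{2253001}{16}$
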